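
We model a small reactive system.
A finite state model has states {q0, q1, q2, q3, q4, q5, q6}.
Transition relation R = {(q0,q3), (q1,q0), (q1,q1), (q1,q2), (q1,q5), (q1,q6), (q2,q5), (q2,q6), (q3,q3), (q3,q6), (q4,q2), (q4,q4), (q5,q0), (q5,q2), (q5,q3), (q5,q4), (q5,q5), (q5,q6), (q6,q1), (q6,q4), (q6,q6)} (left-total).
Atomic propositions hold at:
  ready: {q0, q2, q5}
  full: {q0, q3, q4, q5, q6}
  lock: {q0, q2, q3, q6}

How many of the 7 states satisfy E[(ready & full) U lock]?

5

Sat(ready & full) = {q0, q5}
E[(ready & full) U lock]: least fixpoint, start Z0 = Sat(lock) = {q0, q2, q3, q6}, add states in Sat(ready & full) with some successor in Z. Z1 = {q0, q2, q3, q5, q6}; fixed.
Sat(E[(ready & full) U lock]) = {q0, q2, q3, q5, q6}
|Sat(E[(ready & full) U lock])| = |{q0, q2, q3, q5, q6}| = 5.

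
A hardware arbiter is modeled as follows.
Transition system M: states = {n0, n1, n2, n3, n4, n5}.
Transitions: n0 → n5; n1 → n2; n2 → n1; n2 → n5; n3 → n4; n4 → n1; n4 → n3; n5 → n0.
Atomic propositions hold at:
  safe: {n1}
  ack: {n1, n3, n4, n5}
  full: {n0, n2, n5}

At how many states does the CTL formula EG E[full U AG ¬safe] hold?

3

Sat(¬safe) = {n0, n2, n3, n4, n5}
AG ¬safe: greatest fixpoint, start Z0 = {n0, n2, n3, n4, n5}, keep only states in Sat with every successor in Z. Z1 = {n0, n3, n5}; Z2 = {n0, n5}; fixed.
Sat(AG ¬safe) = {n0, n5}
E[full U AG ¬safe]: least fixpoint, start Z0 = Sat(AG ¬safe) = {n0, n5}, add states in Sat(full) with some successor in Z. Z1 = {n0, n2, n5}; fixed.
Sat(E[full U AG ¬safe]) = {n0, n2, n5}
EG E[full U AG ¬safe]: greatest fixpoint, start Z0 = {n0, n2, n5}, keep only states in Sat with some successor in Z. Already a fixed point.
Sat(EG E[full U AG ¬safe]) = {n0, n2, n5}
|Sat(EG E[full U AG ¬safe])| = |{n0, n2, n5}| = 3.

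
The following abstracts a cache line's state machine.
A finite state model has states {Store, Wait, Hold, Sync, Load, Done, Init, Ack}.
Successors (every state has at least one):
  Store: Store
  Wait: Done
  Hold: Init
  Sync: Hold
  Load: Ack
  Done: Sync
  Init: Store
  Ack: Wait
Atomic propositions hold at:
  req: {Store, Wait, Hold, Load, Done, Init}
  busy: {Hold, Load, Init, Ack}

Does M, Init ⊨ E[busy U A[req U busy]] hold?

A[req U busy]: least fixpoint, start Z0 = Sat(busy) = {Hold, Load, Init, Ack}, add states in Sat(req) with every successor in Z. Already a fixed point.
Sat(A[req U busy]) = {Hold, Load, Init, Ack}
E[busy U A[req U busy]]: least fixpoint, start Z0 = Sat(A[req U busy]) = {Hold, Load, Init, Ack}, add states in Sat(busy) with some successor in Z. Already a fixed point.
Sat(E[busy U A[req U busy]]) = {Hold, Load, Init, Ack}
Init ∈ Sat(E[busy U A[req U busy]]) = {Hold, Load, Init, Ack}, so the formula holds at Init.

Yes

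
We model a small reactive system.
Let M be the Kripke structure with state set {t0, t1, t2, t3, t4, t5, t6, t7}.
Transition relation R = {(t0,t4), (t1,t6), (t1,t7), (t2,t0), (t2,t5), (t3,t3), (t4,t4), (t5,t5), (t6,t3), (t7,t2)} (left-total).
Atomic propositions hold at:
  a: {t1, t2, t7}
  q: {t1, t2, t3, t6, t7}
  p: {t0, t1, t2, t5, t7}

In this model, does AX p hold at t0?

Sat(AX p) = {s : every successor in {t0, t1, t2, t5, t7}} = {t2, t5, t7}
t0 ∉ Sat(AX p) = {t2, t5, t7}, so the formula does not hold at t0.

No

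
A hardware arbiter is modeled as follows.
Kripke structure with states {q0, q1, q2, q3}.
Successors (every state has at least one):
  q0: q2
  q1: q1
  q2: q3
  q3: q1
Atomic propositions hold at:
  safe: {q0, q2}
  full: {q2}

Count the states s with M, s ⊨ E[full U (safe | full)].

Sat(safe | full) = {q0, q2}
E[full U (safe | full)]: least fixpoint, start Z0 = Sat((safe | full)) = {q0, q2}, add states in Sat(full) with some successor in Z. Already a fixed point.
Sat(E[full U (safe | full)]) = {q0, q2}
|Sat(E[full U (safe | full)])| = |{q0, q2}| = 2.

2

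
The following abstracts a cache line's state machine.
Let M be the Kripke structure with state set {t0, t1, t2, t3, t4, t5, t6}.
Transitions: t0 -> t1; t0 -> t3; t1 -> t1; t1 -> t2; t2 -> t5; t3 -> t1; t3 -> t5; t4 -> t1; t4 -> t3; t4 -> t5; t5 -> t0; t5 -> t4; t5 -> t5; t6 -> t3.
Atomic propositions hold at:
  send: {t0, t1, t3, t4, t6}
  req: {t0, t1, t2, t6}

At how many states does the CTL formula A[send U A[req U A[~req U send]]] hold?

Sat(~req) = {t3, t4, t5}
A[~req U send]: least fixpoint, start Z0 = Sat(send) = {t0, t1, t3, t4, t6}, add states in Sat(~req) with every successor in Z. Already a fixed point.
Sat(A[~req U send]) = {t0, t1, t3, t4, t6}
A[req U A[~req U send]]: least fixpoint, start Z0 = Sat(A[~req U send]) = {t0, t1, t3, t4, t6}, add states in Sat(req) with every successor in Z. Already a fixed point.
Sat(A[req U A[~req U send]]) = {t0, t1, t3, t4, t6}
A[send U A[req U A[~req U send]]]: least fixpoint, start Z0 = Sat(A[req U A[~req U send]]) = {t0, t1, t3, t4, t6}, add states in Sat(send) with every successor in Z. Already a fixed point.
Sat(A[send U A[req U A[~req U send]]]) = {t0, t1, t3, t4, t6}
|Sat(A[send U A[req U A[~req U send]]])| = |{t0, t1, t3, t4, t6}| = 5.

5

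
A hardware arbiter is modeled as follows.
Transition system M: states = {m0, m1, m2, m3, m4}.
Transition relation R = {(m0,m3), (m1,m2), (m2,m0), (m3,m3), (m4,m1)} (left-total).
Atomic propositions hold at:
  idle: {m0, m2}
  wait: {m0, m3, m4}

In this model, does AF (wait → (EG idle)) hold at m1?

EG idle: greatest fixpoint, start Z0 = {m0, m2}, keep only states in Sat with some successor in Z. Z1 = {m2}; Z2 = ∅; fixed.
Sat(EG idle) = ∅
Sat(wait → (EG idle)) = {m1, m2}
AF (wait → (EG idle)): least fixpoint, start Z0 = {m1, m2}, add states with every successor in Z. Z1 = {m1, m2, m4}; fixed.
Sat(AF (wait → (EG idle))) = {m1, m2, m4}
m1 ∈ Sat(AF (wait → (EG idle))) = {m1, m2, m4}, so the formula holds at m1.

Yes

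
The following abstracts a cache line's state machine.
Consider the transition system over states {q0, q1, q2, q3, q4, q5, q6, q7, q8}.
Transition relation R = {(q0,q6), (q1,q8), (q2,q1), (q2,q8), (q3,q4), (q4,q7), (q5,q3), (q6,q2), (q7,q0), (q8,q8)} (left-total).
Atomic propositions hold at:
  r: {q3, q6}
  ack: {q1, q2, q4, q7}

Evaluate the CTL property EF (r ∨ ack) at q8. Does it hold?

Sat(r ∨ ack) = {q1, q2, q3, q4, q6, q7}
EF (r ∨ ack): least fixpoint, start Z0 = {q1, q2, q3, q4, q6, q7}, add states with some successor in Z. Z1 = {q0, q1, q2, q3, q4, q5, q6, q7}; fixed.
Sat(EF (r ∨ ack)) = {q0, q1, q2, q3, q4, q5, q6, q7}
q8 ∉ Sat(EF (r ∨ ack)) = {q0, q1, q2, q3, q4, q5, q6, q7}, so the formula does not hold at q8.

No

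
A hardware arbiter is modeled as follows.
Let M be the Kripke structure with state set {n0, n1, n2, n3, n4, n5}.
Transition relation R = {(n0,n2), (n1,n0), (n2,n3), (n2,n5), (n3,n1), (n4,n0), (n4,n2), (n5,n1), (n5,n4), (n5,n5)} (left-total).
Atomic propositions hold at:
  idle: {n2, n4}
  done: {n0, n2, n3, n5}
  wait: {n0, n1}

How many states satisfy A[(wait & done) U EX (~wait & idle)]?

Sat(wait & done) = {n0}
Sat(~wait) = {n2, n3, n4, n5}
Sat(~wait & idle) = {n2, n4}
Sat(EX (~wait & idle)) = {s : some successor in {n2, n4}} = {n0, n4, n5}
A[(wait & done) U EX (~wait & idle)]: least fixpoint, start Z0 = Sat(EX (~wait & idle)) = {n0, n4, n5}, add states in Sat(wait & done) with every successor in Z. Already a fixed point.
Sat(A[(wait & done) U EX (~wait & idle)]) = {n0, n4, n5}
|Sat(A[(wait & done) U EX (~wait & idle)])| = |{n0, n4, n5}| = 3.

3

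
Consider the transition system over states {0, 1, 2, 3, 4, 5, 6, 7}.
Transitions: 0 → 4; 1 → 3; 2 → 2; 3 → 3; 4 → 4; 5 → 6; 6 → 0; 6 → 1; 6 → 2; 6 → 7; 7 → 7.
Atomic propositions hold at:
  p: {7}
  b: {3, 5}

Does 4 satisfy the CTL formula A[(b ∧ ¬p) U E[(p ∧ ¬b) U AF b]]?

No

Sat(¬p) = {0, 1, 2, 3, 4, 5, 6}
Sat(b ∧ ¬p) = {3, 5}
Sat(¬b) = {0, 1, 2, 4, 6, 7}
Sat(p ∧ ¬b) = {7}
AF b: least fixpoint, start Z0 = {3, 5}, add states with every successor in Z. Z1 = {1, 3, 5}; fixed.
Sat(AF b) = {1, 3, 5}
E[(p ∧ ¬b) U AF b]: least fixpoint, start Z0 = Sat(AF b) = {1, 3, 5}, add states in Sat(p ∧ ¬b) with some successor in Z. Already a fixed point.
Sat(E[(p ∧ ¬b) U AF b]) = {1, 3, 5}
A[(b ∧ ¬p) U E[(p ∧ ¬b) U AF b]]: least fixpoint, start Z0 = Sat(E[(p ∧ ¬b) U AF b]) = {1, 3, 5}, add states in Sat(b ∧ ¬p) with every successor in Z. Already a fixed point.
Sat(A[(b ∧ ¬p) U E[(p ∧ ¬b) U AF b]]) = {1, 3, 5}
4 ∉ Sat(A[(b ∧ ¬p) U E[(p ∧ ¬b) U AF b]]) = {1, 3, 5}, so the formula does not hold at 4.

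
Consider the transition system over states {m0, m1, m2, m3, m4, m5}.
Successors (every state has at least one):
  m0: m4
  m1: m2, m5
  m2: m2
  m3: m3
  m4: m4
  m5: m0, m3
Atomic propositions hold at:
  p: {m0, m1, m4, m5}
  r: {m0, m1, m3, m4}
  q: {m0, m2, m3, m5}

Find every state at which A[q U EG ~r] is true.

{m2}

Sat(~r) = {m2, m5}
EG ~r: greatest fixpoint, start Z0 = {m2, m5}, keep only states in Sat with some successor in Z. Z1 = {m2}; fixed.
Sat(EG ~r) = {m2}
A[q U EG ~r]: least fixpoint, start Z0 = Sat(EG ~r) = {m2}, add states in Sat(q) with every successor in Z. Already a fixed point.
Sat(A[q U EG ~r]) = {m2}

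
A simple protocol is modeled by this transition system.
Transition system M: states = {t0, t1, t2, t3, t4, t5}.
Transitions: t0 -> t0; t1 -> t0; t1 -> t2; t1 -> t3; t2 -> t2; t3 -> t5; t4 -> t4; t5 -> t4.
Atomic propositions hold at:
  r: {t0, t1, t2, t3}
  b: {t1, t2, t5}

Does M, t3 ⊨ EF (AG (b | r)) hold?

Sat(b | r) = {t0, t1, t2, t3, t5}
AG (b | r): greatest fixpoint, start Z0 = {t0, t1, t2, t3, t5}, keep only states in Sat with every successor in Z. Z1 = {t0, t1, t2, t3}; Z2 = {t0, t1, t2}; Z3 = {t0, t2}; fixed.
Sat(AG (b | r)) = {t0, t2}
EF (AG (b | r)): least fixpoint, start Z0 = {t0, t2}, add states with some successor in Z. Z1 = {t0, t1, t2}; fixed.
Sat(EF (AG (b | r))) = {t0, t1, t2}
t3 ∉ Sat(EF (AG (b | r))) = {t0, t1, t2}, so the formula does not hold at t3.

No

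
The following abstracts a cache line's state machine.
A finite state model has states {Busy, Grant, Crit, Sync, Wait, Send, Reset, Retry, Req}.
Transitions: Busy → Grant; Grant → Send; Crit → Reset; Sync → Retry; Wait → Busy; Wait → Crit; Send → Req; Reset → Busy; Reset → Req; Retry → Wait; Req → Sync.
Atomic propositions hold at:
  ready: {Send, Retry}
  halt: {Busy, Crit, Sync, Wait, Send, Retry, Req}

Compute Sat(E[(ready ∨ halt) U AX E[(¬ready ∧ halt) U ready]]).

Sat(ready ∨ halt) = {Busy, Crit, Sync, Wait, Send, Retry, Req}
Sat(¬ready) = {Busy, Grant, Crit, Sync, Wait, Reset, Req}
Sat(¬ready ∧ halt) = {Busy, Crit, Sync, Wait, Req}
E[(¬ready ∧ halt) U ready]: least fixpoint, start Z0 = Sat(ready) = {Send, Retry}, add states in Sat(¬ready ∧ halt) with some successor in Z. Z1 = {Sync, Send, Retry}; Z2 = {Sync, Send, Retry, Req}; fixed.
Sat(E[(¬ready ∧ halt) U ready]) = {Sync, Send, Retry, Req}
Sat(AX E[(¬ready ∧ halt) U ready]) = {s : every successor in {Sync, Send, Retry, Req}} = {Grant, Sync, Send, Req}
E[(ready ∨ halt) U AX E[(¬ready ∧ halt) U ready]]: least fixpoint, start Z0 = Sat(AX E[(¬ready ∧ halt) U ready]) = {Grant, Sync, Send, Req}, add states in Sat(ready ∨ halt) with some successor in Z. Z1 = {Busy, Grant, Sync, Send, Req}; Z2 = {Busy, Grant, Sync, Wait, Send, Req}; Z3 = {Busy, Grant, Sync, Wait, Send, Retry, Req}; fixed.
Sat(E[(ready ∨ halt) U AX E[(¬ready ∧ halt) U ready]]) = {Busy, Grant, Sync, Wait, Send, Retry, Req}

{Busy, Grant, Sync, Wait, Send, Retry, Req}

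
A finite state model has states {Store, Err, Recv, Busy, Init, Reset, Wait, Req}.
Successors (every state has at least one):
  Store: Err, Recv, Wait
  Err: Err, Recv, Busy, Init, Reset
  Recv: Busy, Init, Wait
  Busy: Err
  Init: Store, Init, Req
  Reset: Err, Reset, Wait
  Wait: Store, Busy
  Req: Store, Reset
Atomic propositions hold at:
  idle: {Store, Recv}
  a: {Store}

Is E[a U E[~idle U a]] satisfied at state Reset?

Yes

Sat(~idle) = {Err, Busy, Init, Reset, Wait, Req}
E[~idle U a]: least fixpoint, start Z0 = Sat(a) = {Store}, add states in Sat(~idle) with some successor in Z. Z1 = {Store, Init, Wait, Req}; Z2 = {Store, Err, Init, Reset, Wait, Req}; Z3 = {Store, Err, Busy, Init, Reset, Wait, Req}; fixed.
Sat(E[~idle U a]) = {Store, Err, Busy, Init, Reset, Wait, Req}
E[a U E[~idle U a]]: least fixpoint, start Z0 = Sat(E[~idle U a]) = {Store, Err, Busy, Init, Reset, Wait, Req}, add states in Sat(a) with some successor in Z. Already a fixed point.
Sat(E[a U E[~idle U a]]) = {Store, Err, Busy, Init, Reset, Wait, Req}
Reset ∈ Sat(E[a U E[~idle U a]]) = {Store, Err, Busy, Init, Reset, Wait, Req}, so the formula holds at Reset.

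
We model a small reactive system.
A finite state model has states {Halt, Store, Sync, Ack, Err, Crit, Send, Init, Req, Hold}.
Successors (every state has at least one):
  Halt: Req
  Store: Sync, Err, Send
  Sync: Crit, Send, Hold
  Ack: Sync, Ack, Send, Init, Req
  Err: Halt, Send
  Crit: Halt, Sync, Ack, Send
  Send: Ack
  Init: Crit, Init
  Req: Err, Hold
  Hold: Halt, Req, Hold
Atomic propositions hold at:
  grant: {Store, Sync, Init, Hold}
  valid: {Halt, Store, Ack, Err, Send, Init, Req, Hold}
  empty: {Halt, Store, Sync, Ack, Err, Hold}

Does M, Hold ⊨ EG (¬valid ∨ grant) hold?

Sat(¬valid) = {Sync, Crit}
Sat(¬valid ∨ grant) = {Store, Sync, Crit, Init, Hold}
EG (¬valid ∨ grant): greatest fixpoint, start Z0 = {Store, Sync, Crit, Init, Hold}, keep only states in Sat with some successor in Z. Already a fixed point.
Sat(EG (¬valid ∨ grant)) = {Store, Sync, Crit, Init, Hold}
Hold ∈ Sat(EG (¬valid ∨ grant)) = {Store, Sync, Crit, Init, Hold}, so the formula holds at Hold.

Yes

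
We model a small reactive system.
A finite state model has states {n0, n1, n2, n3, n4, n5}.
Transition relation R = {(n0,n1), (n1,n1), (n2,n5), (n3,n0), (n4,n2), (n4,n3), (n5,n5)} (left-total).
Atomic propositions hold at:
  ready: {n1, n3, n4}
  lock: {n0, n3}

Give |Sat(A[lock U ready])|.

A[lock U ready]: least fixpoint, start Z0 = Sat(ready) = {n1, n3, n4}, add states in Sat(lock) with every successor in Z. Z1 = {n0, n1, n3, n4}; fixed.
Sat(A[lock U ready]) = {n0, n1, n3, n4}
|Sat(A[lock U ready])| = |{n0, n1, n3, n4}| = 4.

4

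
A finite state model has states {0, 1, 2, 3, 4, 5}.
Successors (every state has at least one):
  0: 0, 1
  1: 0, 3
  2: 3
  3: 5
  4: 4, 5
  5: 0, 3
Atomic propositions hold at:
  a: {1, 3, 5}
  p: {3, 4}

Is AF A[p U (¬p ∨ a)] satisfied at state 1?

Sat(¬p) = {0, 1, 2, 5}
Sat(¬p ∨ a) = {0, 1, 2, 3, 5}
A[p U (¬p ∨ a)]: least fixpoint, start Z0 = Sat((¬p ∨ a)) = {0, 1, 2, 3, 5}, add states in Sat(p) with every successor in Z. Already a fixed point.
Sat(A[p U (¬p ∨ a)]) = {0, 1, 2, 3, 5}
AF A[p U (¬p ∨ a)]: least fixpoint, start Z0 = {0, 1, 2, 3, 5}, add states with every successor in Z. Already a fixed point.
Sat(AF A[p U (¬p ∨ a)]) = {0, 1, 2, 3, 5}
1 ∈ Sat(AF A[p U (¬p ∨ a)]) = {0, 1, 2, 3, 5}, so the formula holds at 1.

Yes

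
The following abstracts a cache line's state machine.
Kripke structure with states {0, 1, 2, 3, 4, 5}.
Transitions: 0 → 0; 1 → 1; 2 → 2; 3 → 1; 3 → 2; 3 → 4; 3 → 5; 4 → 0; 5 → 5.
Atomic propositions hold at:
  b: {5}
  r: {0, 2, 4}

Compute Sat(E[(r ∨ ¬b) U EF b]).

Sat(¬b) = {0, 1, 2, 3, 4}
Sat(r ∨ ¬b) = {0, 1, 2, 3, 4}
EF b: least fixpoint, start Z0 = {5}, add states with some successor in Z. Z1 = {3, 5}; fixed.
Sat(EF b) = {3, 5}
E[(r ∨ ¬b) U EF b]: least fixpoint, start Z0 = Sat(EF b) = {3, 5}, add states in Sat(r ∨ ¬b) with some successor in Z. Already a fixed point.
Sat(E[(r ∨ ¬b) U EF b]) = {3, 5}

{3, 5}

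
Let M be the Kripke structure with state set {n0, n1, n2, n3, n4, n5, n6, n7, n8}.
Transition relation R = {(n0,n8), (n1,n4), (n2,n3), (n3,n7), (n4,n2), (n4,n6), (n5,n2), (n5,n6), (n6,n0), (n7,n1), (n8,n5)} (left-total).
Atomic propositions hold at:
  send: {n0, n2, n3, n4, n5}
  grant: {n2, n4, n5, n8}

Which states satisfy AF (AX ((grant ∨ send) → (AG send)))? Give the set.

Sat(grant ∨ send) = {n0, n2, n3, n4, n5, n8}
AG send: greatest fixpoint, start Z0 = {n0, n2, n3, n4, n5}, keep only states in Sat with every successor in Z. Z1 = {n2}; Z2 = ∅; fixed.
Sat(AG send) = ∅
Sat((grant ∨ send) → (AG send)) = {n1, n6, n7}
Sat(AX ((grant ∨ send) → (AG send))) = {s : every successor in {n1, n6, n7}} = {n3, n7}
AF (AX ((grant ∨ send) → (AG send))): least fixpoint, start Z0 = {n3, n7}, add states with every successor in Z. Z1 = {n2, n3, n7}; fixed.
Sat(AF (AX ((grant ∨ send) → (AG send)))) = {n2, n3, n7}

{n2, n3, n7}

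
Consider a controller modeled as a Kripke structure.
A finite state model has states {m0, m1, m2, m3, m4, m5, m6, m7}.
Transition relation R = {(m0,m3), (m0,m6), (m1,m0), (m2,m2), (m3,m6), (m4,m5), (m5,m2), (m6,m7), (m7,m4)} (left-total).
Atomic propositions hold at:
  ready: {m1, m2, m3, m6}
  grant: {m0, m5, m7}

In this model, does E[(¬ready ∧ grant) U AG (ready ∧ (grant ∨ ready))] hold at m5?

Yes

Sat(¬ready) = {m0, m4, m5, m7}
Sat(¬ready ∧ grant) = {m0, m5, m7}
Sat(grant ∨ ready) = {m0, m1, m2, m3, m5, m6, m7}
Sat(ready ∧ (grant ∨ ready)) = {m1, m2, m3, m6}
AG (ready ∧ (grant ∨ ready)): greatest fixpoint, start Z0 = {m1, m2, m3, m6}, keep only states in Sat with every successor in Z. Z1 = {m2, m3}; Z2 = {m2}; fixed.
Sat(AG (ready ∧ (grant ∨ ready))) = {m2}
E[(¬ready ∧ grant) U AG (ready ∧ (grant ∨ ready))]: least fixpoint, start Z0 = Sat(AG (ready ∧ (grant ∨ ready))) = {m2}, add states in Sat(¬ready ∧ grant) with some successor in Z. Z1 = {m2, m5}; fixed.
Sat(E[(¬ready ∧ grant) U AG (ready ∧ (grant ∨ ready))]) = {m2, m5}
m5 ∈ Sat(E[(¬ready ∧ grant) U AG (ready ∧ (grant ∨ ready))]) = {m2, m5}, so the formula holds at m5.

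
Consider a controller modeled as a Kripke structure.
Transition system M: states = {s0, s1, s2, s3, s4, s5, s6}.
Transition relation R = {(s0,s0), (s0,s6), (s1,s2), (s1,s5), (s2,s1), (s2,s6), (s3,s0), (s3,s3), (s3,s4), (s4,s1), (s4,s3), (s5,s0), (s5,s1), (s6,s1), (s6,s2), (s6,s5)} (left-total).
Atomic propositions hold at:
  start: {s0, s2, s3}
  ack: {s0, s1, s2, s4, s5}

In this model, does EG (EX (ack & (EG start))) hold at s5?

EG start: greatest fixpoint, start Z0 = {s0, s2, s3}, keep only states in Sat with some successor in Z. Z1 = {s0, s3}; fixed.
Sat(EG start) = {s0, s3}
Sat(ack & (EG start)) = {s0}
Sat(EX (ack & (EG start))) = {s : some successor in {s0}} = {s0, s3, s5}
EG (EX (ack & (EG start))): greatest fixpoint, start Z0 = {s0, s3, s5}, keep only states in Sat with some successor in Z. Already a fixed point.
Sat(EG (EX (ack & (EG start)))) = {s0, s3, s5}
s5 ∈ Sat(EG (EX (ack & (EG start)))) = {s0, s3, s5}, so the formula holds at s5.

Yes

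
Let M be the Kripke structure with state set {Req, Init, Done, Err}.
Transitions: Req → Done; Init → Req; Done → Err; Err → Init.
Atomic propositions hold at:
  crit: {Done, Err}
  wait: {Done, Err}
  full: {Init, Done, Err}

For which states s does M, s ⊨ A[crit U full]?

A[crit U full]: least fixpoint, start Z0 = Sat(full) = {Init, Done, Err}, add states in Sat(crit) with every successor in Z. Already a fixed point.
Sat(A[crit U full]) = {Init, Done, Err}

{Init, Done, Err}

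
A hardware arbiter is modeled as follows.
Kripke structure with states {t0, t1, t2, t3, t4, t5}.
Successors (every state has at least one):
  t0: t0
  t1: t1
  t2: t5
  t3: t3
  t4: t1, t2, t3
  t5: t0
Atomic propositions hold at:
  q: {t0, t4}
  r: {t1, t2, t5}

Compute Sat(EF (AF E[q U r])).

E[q U r]: least fixpoint, start Z0 = Sat(r) = {t1, t2, t5}, add states in Sat(q) with some successor in Z. Z1 = {t1, t2, t4, t5}; fixed.
Sat(E[q U r]) = {t1, t2, t4, t5}
AF E[q U r]: least fixpoint, start Z0 = {t1, t2, t4, t5}, add states with every successor in Z. Already a fixed point.
Sat(AF E[q U r]) = {t1, t2, t4, t5}
EF (AF E[q U r]): least fixpoint, start Z0 = {t1, t2, t4, t5}, add states with some successor in Z. Already a fixed point.
Sat(EF (AF E[q U r])) = {t1, t2, t4, t5}

{t1, t2, t4, t5}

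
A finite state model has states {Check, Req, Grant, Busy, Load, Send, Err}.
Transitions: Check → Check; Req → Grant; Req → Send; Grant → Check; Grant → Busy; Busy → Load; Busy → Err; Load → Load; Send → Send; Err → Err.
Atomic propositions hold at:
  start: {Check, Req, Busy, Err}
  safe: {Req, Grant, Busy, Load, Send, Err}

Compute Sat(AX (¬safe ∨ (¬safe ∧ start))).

Sat(¬safe) = {Check}
Sat(¬safe ∧ start) = {Check}
Sat(¬safe ∨ (¬safe ∧ start)) = {Check}
Sat(AX (¬safe ∨ (¬safe ∧ start))) = {s : every successor in {Check}} = {Check}

{Check}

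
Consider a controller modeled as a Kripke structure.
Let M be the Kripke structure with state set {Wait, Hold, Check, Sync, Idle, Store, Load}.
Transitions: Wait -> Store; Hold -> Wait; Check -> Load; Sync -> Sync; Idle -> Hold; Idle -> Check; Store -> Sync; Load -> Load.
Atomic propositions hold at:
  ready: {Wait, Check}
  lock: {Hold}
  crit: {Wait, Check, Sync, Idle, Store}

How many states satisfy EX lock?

1

Sat(EX lock) = {s : some successor in {Hold}} = {Idle}
|Sat(EX lock)| = |{Idle}| = 1.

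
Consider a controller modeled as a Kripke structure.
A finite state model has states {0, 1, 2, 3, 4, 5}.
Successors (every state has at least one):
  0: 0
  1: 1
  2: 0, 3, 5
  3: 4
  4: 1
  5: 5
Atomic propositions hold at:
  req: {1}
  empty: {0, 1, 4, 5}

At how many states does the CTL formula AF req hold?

AF req: least fixpoint, start Z0 = {1}, add states with every successor in Z. Z1 = {1, 4}; Z2 = {1, 3, 4}; fixed.
Sat(AF req) = {1, 3, 4}
|Sat(AF req)| = |{1, 3, 4}| = 3.

3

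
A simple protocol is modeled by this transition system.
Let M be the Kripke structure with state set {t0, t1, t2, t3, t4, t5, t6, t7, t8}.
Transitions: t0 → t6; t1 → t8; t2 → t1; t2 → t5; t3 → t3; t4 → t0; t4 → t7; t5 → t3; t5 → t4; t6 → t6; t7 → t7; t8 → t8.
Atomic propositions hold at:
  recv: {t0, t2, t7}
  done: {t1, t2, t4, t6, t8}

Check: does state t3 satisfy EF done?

No

EF done: least fixpoint, start Z0 = {t1, t2, t4, t6, t8}, add states with some successor in Z. Z1 = {t0, t1, t2, t4, t5, t6, t8}; fixed.
Sat(EF done) = {t0, t1, t2, t4, t5, t6, t8}
t3 ∉ Sat(EF done) = {t0, t1, t2, t4, t5, t6, t8}, so the formula does not hold at t3.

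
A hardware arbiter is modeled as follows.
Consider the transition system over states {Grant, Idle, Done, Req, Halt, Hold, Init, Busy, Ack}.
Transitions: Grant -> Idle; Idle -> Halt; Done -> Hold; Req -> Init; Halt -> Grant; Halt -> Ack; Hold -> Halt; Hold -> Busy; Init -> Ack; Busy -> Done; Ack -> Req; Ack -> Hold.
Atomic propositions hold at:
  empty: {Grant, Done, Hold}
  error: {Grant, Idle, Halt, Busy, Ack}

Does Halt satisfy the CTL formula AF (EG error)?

EG error: greatest fixpoint, start Z0 = {Grant, Idle, Halt, Busy, Ack}, keep only states in Sat with some successor in Z. Z1 = {Grant, Idle, Halt}; fixed.
Sat(EG error) = {Grant, Idle, Halt}
AF (EG error): least fixpoint, start Z0 = {Grant, Idle, Halt}, add states with every successor in Z. Already a fixed point.
Sat(AF (EG error)) = {Grant, Idle, Halt}
Halt ∈ Sat(AF (EG error)) = {Grant, Idle, Halt}, so the formula holds at Halt.

Yes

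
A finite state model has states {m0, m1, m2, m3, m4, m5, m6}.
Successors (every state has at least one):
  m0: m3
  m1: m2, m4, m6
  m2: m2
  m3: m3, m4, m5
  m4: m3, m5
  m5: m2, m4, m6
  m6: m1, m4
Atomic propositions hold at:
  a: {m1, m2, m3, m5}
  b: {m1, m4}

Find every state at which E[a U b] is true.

{m1, m3, m4, m5}

E[a U b]: least fixpoint, start Z0 = Sat(b) = {m1, m4}, add states in Sat(a) with some successor in Z. Z1 = {m1, m3, m4, m5}; fixed.
Sat(E[a U b]) = {m1, m3, m4, m5}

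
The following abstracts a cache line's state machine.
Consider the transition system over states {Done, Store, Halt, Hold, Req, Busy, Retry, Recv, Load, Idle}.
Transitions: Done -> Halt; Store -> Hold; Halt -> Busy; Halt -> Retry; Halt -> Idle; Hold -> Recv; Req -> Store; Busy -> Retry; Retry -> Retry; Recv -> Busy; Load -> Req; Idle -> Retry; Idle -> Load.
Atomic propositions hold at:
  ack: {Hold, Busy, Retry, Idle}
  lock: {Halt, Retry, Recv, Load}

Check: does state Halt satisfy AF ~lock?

Sat(~lock) = {Done, Store, Hold, Req, Busy, Idle}
AF ~lock: least fixpoint, start Z0 = {Done, Store, Hold, Req, Busy, Idle}, add states with every successor in Z. Z1 = {Done, Store, Hold, Req, Busy, Recv, Load, Idle}; fixed.
Sat(AF ~lock) = {Done, Store, Hold, Req, Busy, Recv, Load, Idle}
Halt ∉ Sat(AF ~lock) = {Done, Store, Hold, Req, Busy, Recv, Load, Idle}, so the formula does not hold at Halt.

No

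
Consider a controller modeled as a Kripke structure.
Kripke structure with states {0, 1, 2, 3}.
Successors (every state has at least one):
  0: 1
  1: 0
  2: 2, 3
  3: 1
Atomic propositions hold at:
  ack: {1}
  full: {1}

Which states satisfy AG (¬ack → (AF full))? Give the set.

{0, 1, 3}

Sat(¬ack) = {0, 2, 3}
AF full: least fixpoint, start Z0 = {1}, add states with every successor in Z. Z1 = {0, 1, 3}; fixed.
Sat(AF full) = {0, 1, 3}
Sat(¬ack → (AF full)) = {0, 1, 3}
AG (¬ack → (AF full)): greatest fixpoint, start Z0 = {0, 1, 3}, keep only states in Sat with every successor in Z. Already a fixed point.
Sat(AG (¬ack → (AF full))) = {0, 1, 3}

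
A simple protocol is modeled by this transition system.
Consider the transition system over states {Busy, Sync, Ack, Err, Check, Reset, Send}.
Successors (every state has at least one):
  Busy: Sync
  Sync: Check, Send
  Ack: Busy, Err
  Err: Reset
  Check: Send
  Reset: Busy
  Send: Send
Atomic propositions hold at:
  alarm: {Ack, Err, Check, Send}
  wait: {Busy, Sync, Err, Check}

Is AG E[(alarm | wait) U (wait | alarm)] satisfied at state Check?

Yes

Sat(alarm | wait) = {Busy, Sync, Ack, Err, Check, Send}
Sat(wait | alarm) = {Busy, Sync, Ack, Err, Check, Send}
E[(alarm | wait) U (wait | alarm)]: least fixpoint, start Z0 = Sat((wait | alarm)) = {Busy, Sync, Ack, Err, Check, Send}, add states in Sat(alarm | wait) with some successor in Z. Already a fixed point.
Sat(E[(alarm | wait) U (wait | alarm)]) = {Busy, Sync, Ack, Err, Check, Send}
AG E[(alarm | wait) U (wait | alarm)]: greatest fixpoint, start Z0 = {Busy, Sync, Ack, Err, Check, Send}, keep only states in Sat with every successor in Z. Z1 = {Busy, Sync, Ack, Check, Send}; Z2 = {Busy, Sync, Check, Send}; fixed.
Sat(AG E[(alarm | wait) U (wait | alarm)]) = {Busy, Sync, Check, Send}
Check ∈ Sat(AG E[(alarm | wait) U (wait | alarm)]) = {Busy, Sync, Check, Send}, so the formula holds at Check.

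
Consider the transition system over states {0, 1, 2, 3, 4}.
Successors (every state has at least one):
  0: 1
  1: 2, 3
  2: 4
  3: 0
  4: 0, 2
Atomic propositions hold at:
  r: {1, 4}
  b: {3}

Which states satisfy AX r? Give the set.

Sat(AX r) = {s : every successor in {1, 4}} = {0, 2}

{0, 2}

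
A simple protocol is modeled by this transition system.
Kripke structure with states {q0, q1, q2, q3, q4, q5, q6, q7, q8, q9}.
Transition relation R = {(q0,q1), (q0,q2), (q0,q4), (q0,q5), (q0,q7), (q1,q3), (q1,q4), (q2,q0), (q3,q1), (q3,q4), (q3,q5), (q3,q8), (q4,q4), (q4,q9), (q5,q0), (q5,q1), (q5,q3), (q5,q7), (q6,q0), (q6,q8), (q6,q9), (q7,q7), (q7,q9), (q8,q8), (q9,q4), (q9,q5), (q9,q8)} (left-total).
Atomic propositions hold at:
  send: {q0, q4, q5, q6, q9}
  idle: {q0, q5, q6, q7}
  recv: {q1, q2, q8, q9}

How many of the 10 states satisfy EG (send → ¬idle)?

Sat(¬idle) = {q1, q2, q3, q4, q8, q9}
Sat(send → ¬idle) = {q1, q2, q3, q4, q7, q8, q9}
EG (send → ¬idle): greatest fixpoint, start Z0 = {q1, q2, q3, q4, q7, q8, q9}, keep only states in Sat with some successor in Z. Z1 = {q1, q3, q4, q7, q8, q9}; fixed.
Sat(EG (send → ¬idle)) = {q1, q3, q4, q7, q8, q9}
|Sat(EG (send → ¬idle))| = |{q1, q3, q4, q7, q8, q9}| = 6.

6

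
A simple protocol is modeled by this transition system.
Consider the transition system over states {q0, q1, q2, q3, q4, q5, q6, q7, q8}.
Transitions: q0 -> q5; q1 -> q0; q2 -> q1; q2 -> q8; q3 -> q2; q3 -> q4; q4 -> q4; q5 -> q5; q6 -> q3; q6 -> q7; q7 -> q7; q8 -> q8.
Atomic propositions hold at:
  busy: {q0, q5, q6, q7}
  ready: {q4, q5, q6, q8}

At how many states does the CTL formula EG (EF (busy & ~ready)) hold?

Sat(~ready) = {q0, q1, q2, q3, q7}
Sat(busy & ~ready) = {q0, q7}
EF (busy & ~ready): least fixpoint, start Z0 = {q0, q7}, add states with some successor in Z. Z1 = {q0, q1, q6, q7}; Z2 = {q0, q1, q2, q6, q7}; Z3 = {q0, q1, q2, q3, q6, q7}; fixed.
Sat(EF (busy & ~ready)) = {q0, q1, q2, q3, q6, q7}
EG (EF (busy & ~ready)): greatest fixpoint, start Z0 = {q0, q1, q2, q3, q6, q7}, keep only states in Sat with some successor in Z. Z1 = {q1, q2, q3, q6, q7}; Z2 = {q2, q3, q6, q7}; Z3 = {q3, q6, q7}; Z4 = {q6, q7}; fixed.
Sat(EG (EF (busy & ~ready))) = {q6, q7}
|Sat(EG (EF (busy & ~ready)))| = |{q6, q7}| = 2.

2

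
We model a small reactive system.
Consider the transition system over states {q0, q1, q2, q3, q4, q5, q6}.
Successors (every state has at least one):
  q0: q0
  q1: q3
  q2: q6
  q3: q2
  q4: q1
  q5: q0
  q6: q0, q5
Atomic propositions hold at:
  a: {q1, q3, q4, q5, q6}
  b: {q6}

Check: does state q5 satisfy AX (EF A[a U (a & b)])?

No

Sat(a & b) = {q6}
A[a U (a & b)]: least fixpoint, start Z0 = Sat((a & b)) = {q6}, add states in Sat(a) with every successor in Z. Already a fixed point.
Sat(A[a U (a & b)]) = {q6}
EF A[a U (a & b)]: least fixpoint, start Z0 = {q6}, add states with some successor in Z. Z1 = {q2, q6}; Z2 = {q2, q3, q6}; Z3 = {q1, q2, q3, q6}; Z4 = {q1, q2, q3, q4, q6}; fixed.
Sat(EF A[a U (a & b)]) = {q1, q2, q3, q4, q6}
Sat(AX (EF A[a U (a & b)])) = {s : every successor in {q1, q2, q3, q4, q6}} = {q1, q2, q3, q4}
q5 ∉ Sat(AX (EF A[a U (a & b)])) = {q1, q2, q3, q4}, so the formula does not hold at q5.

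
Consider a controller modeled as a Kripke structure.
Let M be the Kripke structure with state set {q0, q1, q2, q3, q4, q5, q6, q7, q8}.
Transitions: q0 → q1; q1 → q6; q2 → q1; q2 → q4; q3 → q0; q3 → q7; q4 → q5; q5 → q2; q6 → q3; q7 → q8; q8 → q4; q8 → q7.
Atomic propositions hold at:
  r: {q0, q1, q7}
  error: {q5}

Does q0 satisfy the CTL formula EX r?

Yes

Sat(EX r) = {s : some successor in {q0, q1, q7}} = {q0, q2, q3, q8}
q0 ∈ Sat(EX r) = {q0, q2, q3, q8}, so the formula holds at q0.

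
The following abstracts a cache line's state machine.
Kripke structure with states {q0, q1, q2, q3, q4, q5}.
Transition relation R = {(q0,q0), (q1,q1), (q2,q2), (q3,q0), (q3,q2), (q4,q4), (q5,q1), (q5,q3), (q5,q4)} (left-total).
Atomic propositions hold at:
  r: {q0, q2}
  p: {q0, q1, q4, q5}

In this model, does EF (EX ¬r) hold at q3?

No

Sat(¬r) = {q1, q3, q4, q5}
Sat(EX ¬r) = {s : some successor in {q1, q3, q4, q5}} = {q1, q4, q5}
EF (EX ¬r): least fixpoint, start Z0 = {q1, q4, q5}, add states with some successor in Z. Already a fixed point.
Sat(EF (EX ¬r)) = {q1, q4, q5}
q3 ∉ Sat(EF (EX ¬r)) = {q1, q4, q5}, so the formula does not hold at q3.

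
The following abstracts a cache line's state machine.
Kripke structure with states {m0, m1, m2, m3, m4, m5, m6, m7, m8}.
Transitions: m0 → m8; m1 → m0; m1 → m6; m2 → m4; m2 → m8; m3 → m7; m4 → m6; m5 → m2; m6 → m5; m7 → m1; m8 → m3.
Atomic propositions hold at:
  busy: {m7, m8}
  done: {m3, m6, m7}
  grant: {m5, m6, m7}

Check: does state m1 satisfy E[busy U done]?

No

E[busy U done]: least fixpoint, start Z0 = Sat(done) = {m3, m6, m7}, add states in Sat(busy) with some successor in Z. Z1 = {m3, m6, m7, m8}; fixed.
Sat(E[busy U done]) = {m3, m6, m7, m8}
m1 ∉ Sat(E[busy U done]) = {m3, m6, m7, m8}, so the formula does not hold at m1.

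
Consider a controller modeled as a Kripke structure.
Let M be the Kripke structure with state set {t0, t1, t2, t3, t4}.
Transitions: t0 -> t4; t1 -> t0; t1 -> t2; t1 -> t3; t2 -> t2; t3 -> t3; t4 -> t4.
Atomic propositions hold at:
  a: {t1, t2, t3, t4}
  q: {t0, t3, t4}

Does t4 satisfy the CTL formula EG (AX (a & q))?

Yes

Sat(a & q) = {t3, t4}
Sat(AX (a & q)) = {s : every successor in {t3, t4}} = {t0, t3, t4}
EG (AX (a & q)): greatest fixpoint, start Z0 = {t0, t3, t4}, keep only states in Sat with some successor in Z. Already a fixed point.
Sat(EG (AX (a & q))) = {t0, t3, t4}
t4 ∈ Sat(EG (AX (a & q))) = {t0, t3, t4}, so the formula holds at t4.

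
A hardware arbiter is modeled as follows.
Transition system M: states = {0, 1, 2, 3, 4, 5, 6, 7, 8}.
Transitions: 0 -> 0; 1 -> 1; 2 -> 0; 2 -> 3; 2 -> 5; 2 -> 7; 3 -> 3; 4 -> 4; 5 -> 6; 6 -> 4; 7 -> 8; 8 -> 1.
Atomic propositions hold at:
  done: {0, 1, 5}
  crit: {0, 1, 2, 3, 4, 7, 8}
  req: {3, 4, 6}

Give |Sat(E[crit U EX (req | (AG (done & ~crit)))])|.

Sat(~crit) = {5, 6}
Sat(done & ~crit) = {5}
AG (done & ~crit): greatest fixpoint, start Z0 = {5}, keep only states in Sat with every successor in Z. Z1 = ∅; fixed.
Sat(AG (done & ~crit)) = ∅
Sat(req | (AG (done & ~crit))) = {3, 4, 6}
Sat(EX (req | (AG (done & ~crit)))) = {s : some successor in {3, 4, 6}} = {2, 3, 4, 5, 6}
E[crit U EX (req | (AG (done & ~crit)))]: least fixpoint, start Z0 = Sat(EX (req | (AG (done & ~crit)))) = {2, 3, 4, 5, 6}, add states in Sat(crit) with some successor in Z. Already a fixed point.
Sat(E[crit U EX (req | (AG (done & ~crit)))]) = {2, 3, 4, 5, 6}
|Sat(E[crit U EX (req | (AG (done & ~crit)))])| = |{2, 3, 4, 5, 6}| = 5.

5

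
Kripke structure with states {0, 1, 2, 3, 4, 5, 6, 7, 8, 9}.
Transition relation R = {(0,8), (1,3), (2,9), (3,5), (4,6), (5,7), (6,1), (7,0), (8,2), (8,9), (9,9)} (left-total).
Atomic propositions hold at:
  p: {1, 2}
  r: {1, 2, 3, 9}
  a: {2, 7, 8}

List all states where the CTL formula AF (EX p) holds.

Sat(EX p) = {s : some successor in {1, 2}} = {6, 8}
AF (EX p): least fixpoint, start Z0 = {6, 8}, add states with every successor in Z. Z1 = {0, 4, 6, 8}; Z2 = {0, 4, 6, 7, 8}; Z3 = {0, 4, 5, 6, 7, 8}; Z4 = {0, 3, 4, 5, 6, 7, 8}; Z5 = {0, 1, 3, 4, 5, 6, 7, 8}; fixed.
Sat(AF (EX p)) = {0, 1, 3, 4, 5, 6, 7, 8}

{0, 1, 3, 4, 5, 6, 7, 8}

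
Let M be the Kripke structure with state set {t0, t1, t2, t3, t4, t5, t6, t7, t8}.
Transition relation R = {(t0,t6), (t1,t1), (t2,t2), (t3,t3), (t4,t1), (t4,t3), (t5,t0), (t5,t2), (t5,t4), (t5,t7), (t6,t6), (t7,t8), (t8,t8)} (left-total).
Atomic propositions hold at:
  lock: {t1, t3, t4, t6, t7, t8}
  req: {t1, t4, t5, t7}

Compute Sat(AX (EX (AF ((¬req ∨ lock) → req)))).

Sat(¬req) = {t0, t2, t3, t6, t8}
Sat(¬req ∨ lock) = {t0, t1, t2, t3, t4, t6, t7, t8}
Sat((¬req ∨ lock) → req) = {t1, t4, t5, t7}
AF ((¬req ∨ lock) → req): least fixpoint, start Z0 = {t1, t4, t5, t7}, add states with every successor in Z. Already a fixed point.
Sat(AF ((¬req ∨ lock) → req)) = {t1, t4, t5, t7}
Sat(EX (AF ((¬req ∨ lock) → req))) = {s : some successor in {t1, t4, t5, t7}} = {t1, t4, t5}
Sat(AX (EX (AF ((¬req ∨ lock) → req)))) = {s : every successor in {t1, t4, t5}} = {t1}

{t1}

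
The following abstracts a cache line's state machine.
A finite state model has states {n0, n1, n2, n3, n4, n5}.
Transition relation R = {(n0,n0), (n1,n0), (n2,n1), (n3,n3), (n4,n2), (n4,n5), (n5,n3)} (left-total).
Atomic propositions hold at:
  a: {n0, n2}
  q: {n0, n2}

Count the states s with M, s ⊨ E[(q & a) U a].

2

Sat(q & a) = {n0, n2}
E[(q & a) U a]: least fixpoint, start Z0 = Sat(a) = {n0, n2}, add states in Sat(q & a) with some successor in Z. Already a fixed point.
Sat(E[(q & a) U a]) = {n0, n2}
|Sat(E[(q & a) U a])| = |{n0, n2}| = 2.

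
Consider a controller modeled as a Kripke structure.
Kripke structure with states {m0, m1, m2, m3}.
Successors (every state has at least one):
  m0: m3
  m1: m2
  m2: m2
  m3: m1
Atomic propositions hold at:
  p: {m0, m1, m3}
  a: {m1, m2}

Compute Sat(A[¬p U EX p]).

Sat(¬p) = {m2}
Sat(EX p) = {s : some successor in {m0, m1, m3}} = {m0, m3}
A[¬p U EX p]: least fixpoint, start Z0 = Sat(EX p) = {m0, m3}, add states in Sat(¬p) with every successor in Z. Already a fixed point.
Sat(A[¬p U EX p]) = {m0, m3}

{m0, m3}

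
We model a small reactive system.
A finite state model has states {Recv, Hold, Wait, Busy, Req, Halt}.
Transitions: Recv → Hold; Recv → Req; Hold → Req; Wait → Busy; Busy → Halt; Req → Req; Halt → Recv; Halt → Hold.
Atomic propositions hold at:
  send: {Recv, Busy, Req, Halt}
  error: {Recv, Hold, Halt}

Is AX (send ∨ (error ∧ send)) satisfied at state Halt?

Sat(error ∧ send) = {Recv, Halt}
Sat(send ∨ (error ∧ send)) = {Recv, Busy, Req, Halt}
Sat(AX (send ∨ (error ∧ send))) = {s : every successor in {Recv, Busy, Req, Halt}} = {Hold, Wait, Busy, Req}
Halt ∉ Sat(AX (send ∨ (error ∧ send))) = {Hold, Wait, Busy, Req}, so the formula does not hold at Halt.

No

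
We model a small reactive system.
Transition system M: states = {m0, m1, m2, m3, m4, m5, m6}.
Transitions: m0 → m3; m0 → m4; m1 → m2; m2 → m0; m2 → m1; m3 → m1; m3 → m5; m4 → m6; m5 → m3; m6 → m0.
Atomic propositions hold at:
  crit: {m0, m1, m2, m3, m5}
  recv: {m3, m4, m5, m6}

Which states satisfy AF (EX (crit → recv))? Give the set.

Sat(crit → recv) = {m3, m4, m5, m6}
Sat(EX (crit → recv)) = {s : some successor in {m3, m4, m5, m6}} = {m0, m3, m4, m5}
AF (EX (crit → recv)): least fixpoint, start Z0 = {m0, m3, m4, m5}, add states with every successor in Z. Z1 = {m0, m3, m4, m5, m6}; fixed.
Sat(AF (EX (crit → recv))) = {m0, m3, m4, m5, m6}

{m0, m3, m4, m5, m6}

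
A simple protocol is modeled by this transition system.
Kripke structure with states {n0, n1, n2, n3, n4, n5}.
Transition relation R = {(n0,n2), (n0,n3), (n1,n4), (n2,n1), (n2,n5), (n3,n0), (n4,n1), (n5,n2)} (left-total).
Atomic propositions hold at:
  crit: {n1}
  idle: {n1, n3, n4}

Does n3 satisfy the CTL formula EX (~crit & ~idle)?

Sat(~crit) = {n0, n2, n3, n4, n5}
Sat(~idle) = {n0, n2, n5}
Sat(~crit & ~idle) = {n0, n2, n5}
Sat(EX (~crit & ~idle)) = {s : some successor in {n0, n2, n5}} = {n0, n2, n3, n5}
n3 ∈ Sat(EX (~crit & ~idle)) = {n0, n2, n3, n5}, so the formula holds at n3.

Yes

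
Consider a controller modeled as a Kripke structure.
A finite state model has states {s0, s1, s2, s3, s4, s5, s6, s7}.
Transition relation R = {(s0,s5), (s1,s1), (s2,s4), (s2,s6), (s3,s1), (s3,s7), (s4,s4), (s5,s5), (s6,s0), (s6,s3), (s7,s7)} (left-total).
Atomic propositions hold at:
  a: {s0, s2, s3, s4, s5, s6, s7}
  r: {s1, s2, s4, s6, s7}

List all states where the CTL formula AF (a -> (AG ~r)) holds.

{s0, s1, s5}

Sat(~r) = {s0, s3, s5}
AG ~r: greatest fixpoint, start Z0 = {s0, s3, s5}, keep only states in Sat with every successor in Z. Z1 = {s0, s5}; fixed.
Sat(AG ~r) = {s0, s5}
Sat(a -> (AG ~r)) = {s0, s1, s5}
AF (a -> (AG ~r)): least fixpoint, start Z0 = {s0, s1, s5}, add states with every successor in Z. Already a fixed point.
Sat(AF (a -> (AG ~r))) = {s0, s1, s5}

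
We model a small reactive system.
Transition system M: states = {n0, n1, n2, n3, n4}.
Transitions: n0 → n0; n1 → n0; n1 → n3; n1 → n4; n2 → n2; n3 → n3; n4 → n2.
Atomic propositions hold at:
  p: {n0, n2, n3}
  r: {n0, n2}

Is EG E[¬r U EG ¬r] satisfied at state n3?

Sat(¬r) = {n1, n3, n4}
EG ¬r: greatest fixpoint, start Z0 = {n1, n3, n4}, keep only states in Sat with some successor in Z. Z1 = {n1, n3}; fixed.
Sat(EG ¬r) = {n1, n3}
E[¬r U EG ¬r]: least fixpoint, start Z0 = Sat(EG ¬r) = {n1, n3}, add states in Sat(¬r) with some successor in Z. Already a fixed point.
Sat(E[¬r U EG ¬r]) = {n1, n3}
EG E[¬r U EG ¬r]: greatest fixpoint, start Z0 = {n1, n3}, keep only states in Sat with some successor in Z. Already a fixed point.
Sat(EG E[¬r U EG ¬r]) = {n1, n3}
n3 ∈ Sat(EG E[¬r U EG ¬r]) = {n1, n3}, so the formula holds at n3.

Yes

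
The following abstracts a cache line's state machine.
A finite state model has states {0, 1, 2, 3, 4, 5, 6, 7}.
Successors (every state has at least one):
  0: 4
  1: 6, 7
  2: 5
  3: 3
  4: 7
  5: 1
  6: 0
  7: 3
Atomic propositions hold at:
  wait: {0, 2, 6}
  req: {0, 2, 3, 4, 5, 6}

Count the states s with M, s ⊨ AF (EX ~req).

6

Sat(~req) = {1, 7}
Sat(EX ~req) = {s : some successor in {1, 7}} = {1, 4, 5}
AF (EX ~req): least fixpoint, start Z0 = {1, 4, 5}, add states with every successor in Z. Z1 = {0, 1, 2, 4, 5}; Z2 = {0, 1, 2, 4, 5, 6}; fixed.
Sat(AF (EX ~req)) = {0, 1, 2, 4, 5, 6}
|Sat(AF (EX ~req))| = |{0, 1, 2, 4, 5, 6}| = 6.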